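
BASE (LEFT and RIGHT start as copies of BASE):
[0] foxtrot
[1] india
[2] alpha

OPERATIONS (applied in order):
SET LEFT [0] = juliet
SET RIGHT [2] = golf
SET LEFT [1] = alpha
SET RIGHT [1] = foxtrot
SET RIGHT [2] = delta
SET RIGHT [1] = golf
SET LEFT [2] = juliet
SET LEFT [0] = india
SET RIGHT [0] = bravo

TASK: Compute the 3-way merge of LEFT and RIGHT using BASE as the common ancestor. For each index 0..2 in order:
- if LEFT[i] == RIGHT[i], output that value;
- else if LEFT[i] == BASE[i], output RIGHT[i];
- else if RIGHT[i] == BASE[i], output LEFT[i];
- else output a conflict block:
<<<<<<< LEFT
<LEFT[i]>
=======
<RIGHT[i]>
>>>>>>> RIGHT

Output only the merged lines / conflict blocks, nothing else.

Final LEFT:  [india, alpha, juliet]
Final RIGHT: [bravo, golf, delta]
i=0: BASE=foxtrot L=india R=bravo all differ -> CONFLICT
i=1: BASE=india L=alpha R=golf all differ -> CONFLICT
i=2: BASE=alpha L=juliet R=delta all differ -> CONFLICT

Answer: <<<<<<< LEFT
india
=======
bravo
>>>>>>> RIGHT
<<<<<<< LEFT
alpha
=======
golf
>>>>>>> RIGHT
<<<<<<< LEFT
juliet
=======
delta
>>>>>>> RIGHT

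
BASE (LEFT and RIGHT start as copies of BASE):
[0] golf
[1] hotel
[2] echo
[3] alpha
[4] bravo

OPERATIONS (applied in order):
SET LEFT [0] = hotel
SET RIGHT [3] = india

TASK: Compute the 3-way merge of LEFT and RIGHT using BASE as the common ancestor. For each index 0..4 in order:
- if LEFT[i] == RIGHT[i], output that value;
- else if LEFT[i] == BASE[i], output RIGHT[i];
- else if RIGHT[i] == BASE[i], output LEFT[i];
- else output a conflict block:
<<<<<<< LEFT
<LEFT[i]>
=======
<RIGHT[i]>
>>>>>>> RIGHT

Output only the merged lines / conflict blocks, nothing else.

Answer: hotel
hotel
echo
india
bravo

Derivation:
Final LEFT:  [hotel, hotel, echo, alpha, bravo]
Final RIGHT: [golf, hotel, echo, india, bravo]
i=0: L=hotel, R=golf=BASE -> take LEFT -> hotel
i=1: L=hotel R=hotel -> agree -> hotel
i=2: L=echo R=echo -> agree -> echo
i=3: L=alpha=BASE, R=india -> take RIGHT -> india
i=4: L=bravo R=bravo -> agree -> bravo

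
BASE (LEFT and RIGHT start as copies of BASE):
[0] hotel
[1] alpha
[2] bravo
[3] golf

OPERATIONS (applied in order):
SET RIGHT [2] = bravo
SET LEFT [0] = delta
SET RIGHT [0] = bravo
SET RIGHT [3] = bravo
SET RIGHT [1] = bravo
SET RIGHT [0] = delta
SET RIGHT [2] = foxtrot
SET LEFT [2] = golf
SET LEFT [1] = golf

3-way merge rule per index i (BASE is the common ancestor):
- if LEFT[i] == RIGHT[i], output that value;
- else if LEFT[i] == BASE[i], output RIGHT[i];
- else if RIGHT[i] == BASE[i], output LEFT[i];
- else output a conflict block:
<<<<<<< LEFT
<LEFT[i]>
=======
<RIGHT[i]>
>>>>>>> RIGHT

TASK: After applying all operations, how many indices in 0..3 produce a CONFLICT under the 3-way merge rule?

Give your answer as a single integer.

Answer: 2

Derivation:
Final LEFT:  [delta, golf, golf, golf]
Final RIGHT: [delta, bravo, foxtrot, bravo]
i=0: L=delta R=delta -> agree -> delta
i=1: BASE=alpha L=golf R=bravo all differ -> CONFLICT
i=2: BASE=bravo L=golf R=foxtrot all differ -> CONFLICT
i=3: L=golf=BASE, R=bravo -> take RIGHT -> bravo
Conflict count: 2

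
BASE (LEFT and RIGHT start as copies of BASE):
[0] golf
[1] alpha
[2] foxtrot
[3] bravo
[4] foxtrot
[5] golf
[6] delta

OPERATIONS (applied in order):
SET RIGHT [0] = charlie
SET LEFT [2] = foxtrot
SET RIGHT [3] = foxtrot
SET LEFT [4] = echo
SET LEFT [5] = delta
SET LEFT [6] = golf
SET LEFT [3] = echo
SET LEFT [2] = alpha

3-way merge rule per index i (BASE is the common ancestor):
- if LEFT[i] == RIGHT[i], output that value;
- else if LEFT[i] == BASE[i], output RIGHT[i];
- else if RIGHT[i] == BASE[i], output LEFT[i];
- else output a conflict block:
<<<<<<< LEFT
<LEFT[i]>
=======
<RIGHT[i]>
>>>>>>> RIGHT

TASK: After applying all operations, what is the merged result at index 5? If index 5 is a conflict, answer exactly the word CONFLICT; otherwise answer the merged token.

Answer: delta

Derivation:
Final LEFT:  [golf, alpha, alpha, echo, echo, delta, golf]
Final RIGHT: [charlie, alpha, foxtrot, foxtrot, foxtrot, golf, delta]
i=0: L=golf=BASE, R=charlie -> take RIGHT -> charlie
i=1: L=alpha R=alpha -> agree -> alpha
i=2: L=alpha, R=foxtrot=BASE -> take LEFT -> alpha
i=3: BASE=bravo L=echo R=foxtrot all differ -> CONFLICT
i=4: L=echo, R=foxtrot=BASE -> take LEFT -> echo
i=5: L=delta, R=golf=BASE -> take LEFT -> delta
i=6: L=golf, R=delta=BASE -> take LEFT -> golf
Index 5 -> delta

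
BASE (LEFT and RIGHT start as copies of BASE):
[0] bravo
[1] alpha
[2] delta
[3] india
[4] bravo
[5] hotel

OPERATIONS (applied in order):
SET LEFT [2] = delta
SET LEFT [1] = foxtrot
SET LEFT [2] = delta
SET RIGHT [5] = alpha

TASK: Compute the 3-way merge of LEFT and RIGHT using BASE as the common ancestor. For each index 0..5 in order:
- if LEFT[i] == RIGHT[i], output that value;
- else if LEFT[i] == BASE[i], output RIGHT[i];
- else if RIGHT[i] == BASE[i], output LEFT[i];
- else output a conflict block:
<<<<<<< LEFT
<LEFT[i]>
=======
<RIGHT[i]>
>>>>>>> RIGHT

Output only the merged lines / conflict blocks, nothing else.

Answer: bravo
foxtrot
delta
india
bravo
alpha

Derivation:
Final LEFT:  [bravo, foxtrot, delta, india, bravo, hotel]
Final RIGHT: [bravo, alpha, delta, india, bravo, alpha]
i=0: L=bravo R=bravo -> agree -> bravo
i=1: L=foxtrot, R=alpha=BASE -> take LEFT -> foxtrot
i=2: L=delta R=delta -> agree -> delta
i=3: L=india R=india -> agree -> india
i=4: L=bravo R=bravo -> agree -> bravo
i=5: L=hotel=BASE, R=alpha -> take RIGHT -> alpha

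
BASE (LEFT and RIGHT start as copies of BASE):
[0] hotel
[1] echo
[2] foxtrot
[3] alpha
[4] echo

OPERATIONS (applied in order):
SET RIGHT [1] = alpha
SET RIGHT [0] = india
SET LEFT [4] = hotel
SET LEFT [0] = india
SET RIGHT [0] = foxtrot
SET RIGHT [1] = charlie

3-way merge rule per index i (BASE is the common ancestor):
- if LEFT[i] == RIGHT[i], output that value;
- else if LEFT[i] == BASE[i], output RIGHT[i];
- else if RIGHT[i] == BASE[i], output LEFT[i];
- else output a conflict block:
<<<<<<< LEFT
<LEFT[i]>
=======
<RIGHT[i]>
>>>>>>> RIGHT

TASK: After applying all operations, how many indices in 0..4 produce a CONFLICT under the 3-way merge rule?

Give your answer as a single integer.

Answer: 1

Derivation:
Final LEFT:  [india, echo, foxtrot, alpha, hotel]
Final RIGHT: [foxtrot, charlie, foxtrot, alpha, echo]
i=0: BASE=hotel L=india R=foxtrot all differ -> CONFLICT
i=1: L=echo=BASE, R=charlie -> take RIGHT -> charlie
i=2: L=foxtrot R=foxtrot -> agree -> foxtrot
i=3: L=alpha R=alpha -> agree -> alpha
i=4: L=hotel, R=echo=BASE -> take LEFT -> hotel
Conflict count: 1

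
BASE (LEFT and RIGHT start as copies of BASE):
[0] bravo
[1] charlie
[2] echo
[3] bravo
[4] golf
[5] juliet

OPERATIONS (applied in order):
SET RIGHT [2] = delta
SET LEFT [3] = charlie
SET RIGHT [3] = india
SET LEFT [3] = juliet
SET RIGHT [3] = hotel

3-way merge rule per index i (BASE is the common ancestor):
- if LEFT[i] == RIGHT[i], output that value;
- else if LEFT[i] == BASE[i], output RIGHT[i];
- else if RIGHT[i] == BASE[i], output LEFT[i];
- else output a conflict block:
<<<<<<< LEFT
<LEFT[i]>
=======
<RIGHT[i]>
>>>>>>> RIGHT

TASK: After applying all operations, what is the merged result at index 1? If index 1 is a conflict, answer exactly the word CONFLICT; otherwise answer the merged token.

Final LEFT:  [bravo, charlie, echo, juliet, golf, juliet]
Final RIGHT: [bravo, charlie, delta, hotel, golf, juliet]
i=0: L=bravo R=bravo -> agree -> bravo
i=1: L=charlie R=charlie -> agree -> charlie
i=2: L=echo=BASE, R=delta -> take RIGHT -> delta
i=3: BASE=bravo L=juliet R=hotel all differ -> CONFLICT
i=4: L=golf R=golf -> agree -> golf
i=5: L=juliet R=juliet -> agree -> juliet
Index 1 -> charlie

Answer: charlie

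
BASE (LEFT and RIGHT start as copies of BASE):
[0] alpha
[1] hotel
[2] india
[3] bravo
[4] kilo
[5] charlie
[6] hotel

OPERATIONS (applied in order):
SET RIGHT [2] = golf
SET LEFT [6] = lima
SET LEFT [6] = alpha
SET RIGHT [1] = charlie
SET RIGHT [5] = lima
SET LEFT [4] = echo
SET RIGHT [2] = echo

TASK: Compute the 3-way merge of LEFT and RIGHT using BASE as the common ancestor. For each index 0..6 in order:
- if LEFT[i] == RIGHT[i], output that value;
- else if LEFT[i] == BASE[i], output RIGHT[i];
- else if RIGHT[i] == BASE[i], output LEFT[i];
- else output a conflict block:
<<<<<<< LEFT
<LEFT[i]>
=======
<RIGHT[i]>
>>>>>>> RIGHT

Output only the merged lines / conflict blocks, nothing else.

Final LEFT:  [alpha, hotel, india, bravo, echo, charlie, alpha]
Final RIGHT: [alpha, charlie, echo, bravo, kilo, lima, hotel]
i=0: L=alpha R=alpha -> agree -> alpha
i=1: L=hotel=BASE, R=charlie -> take RIGHT -> charlie
i=2: L=india=BASE, R=echo -> take RIGHT -> echo
i=3: L=bravo R=bravo -> agree -> bravo
i=4: L=echo, R=kilo=BASE -> take LEFT -> echo
i=5: L=charlie=BASE, R=lima -> take RIGHT -> lima
i=6: L=alpha, R=hotel=BASE -> take LEFT -> alpha

Answer: alpha
charlie
echo
bravo
echo
lima
alpha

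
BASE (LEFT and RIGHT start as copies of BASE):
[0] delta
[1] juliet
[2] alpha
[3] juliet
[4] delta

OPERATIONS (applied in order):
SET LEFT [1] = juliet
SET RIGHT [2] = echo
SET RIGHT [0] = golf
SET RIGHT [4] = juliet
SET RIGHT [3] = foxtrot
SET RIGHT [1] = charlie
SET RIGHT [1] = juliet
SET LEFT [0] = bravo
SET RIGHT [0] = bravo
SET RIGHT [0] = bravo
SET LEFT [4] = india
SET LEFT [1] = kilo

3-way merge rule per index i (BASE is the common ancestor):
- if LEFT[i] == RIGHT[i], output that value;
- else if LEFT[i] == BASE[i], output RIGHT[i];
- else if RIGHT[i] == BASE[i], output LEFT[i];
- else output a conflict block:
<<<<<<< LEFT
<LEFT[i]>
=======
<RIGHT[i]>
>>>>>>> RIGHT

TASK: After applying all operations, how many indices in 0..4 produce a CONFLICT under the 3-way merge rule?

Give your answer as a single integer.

Final LEFT:  [bravo, kilo, alpha, juliet, india]
Final RIGHT: [bravo, juliet, echo, foxtrot, juliet]
i=0: L=bravo R=bravo -> agree -> bravo
i=1: L=kilo, R=juliet=BASE -> take LEFT -> kilo
i=2: L=alpha=BASE, R=echo -> take RIGHT -> echo
i=3: L=juliet=BASE, R=foxtrot -> take RIGHT -> foxtrot
i=4: BASE=delta L=india R=juliet all differ -> CONFLICT
Conflict count: 1

Answer: 1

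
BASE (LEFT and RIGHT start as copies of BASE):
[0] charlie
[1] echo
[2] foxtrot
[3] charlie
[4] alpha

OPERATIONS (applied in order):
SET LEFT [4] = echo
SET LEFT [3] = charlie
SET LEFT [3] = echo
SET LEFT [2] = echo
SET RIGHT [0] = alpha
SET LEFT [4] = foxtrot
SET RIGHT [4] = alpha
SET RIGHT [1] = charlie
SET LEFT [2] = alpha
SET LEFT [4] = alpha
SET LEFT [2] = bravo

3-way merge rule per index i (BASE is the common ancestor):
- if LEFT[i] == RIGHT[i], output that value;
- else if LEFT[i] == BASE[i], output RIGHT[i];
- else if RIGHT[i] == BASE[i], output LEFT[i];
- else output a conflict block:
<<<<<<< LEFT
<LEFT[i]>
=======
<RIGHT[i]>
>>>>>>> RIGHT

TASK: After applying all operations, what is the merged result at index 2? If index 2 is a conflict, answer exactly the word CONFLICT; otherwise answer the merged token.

Final LEFT:  [charlie, echo, bravo, echo, alpha]
Final RIGHT: [alpha, charlie, foxtrot, charlie, alpha]
i=0: L=charlie=BASE, R=alpha -> take RIGHT -> alpha
i=1: L=echo=BASE, R=charlie -> take RIGHT -> charlie
i=2: L=bravo, R=foxtrot=BASE -> take LEFT -> bravo
i=3: L=echo, R=charlie=BASE -> take LEFT -> echo
i=4: L=alpha R=alpha -> agree -> alpha
Index 2 -> bravo

Answer: bravo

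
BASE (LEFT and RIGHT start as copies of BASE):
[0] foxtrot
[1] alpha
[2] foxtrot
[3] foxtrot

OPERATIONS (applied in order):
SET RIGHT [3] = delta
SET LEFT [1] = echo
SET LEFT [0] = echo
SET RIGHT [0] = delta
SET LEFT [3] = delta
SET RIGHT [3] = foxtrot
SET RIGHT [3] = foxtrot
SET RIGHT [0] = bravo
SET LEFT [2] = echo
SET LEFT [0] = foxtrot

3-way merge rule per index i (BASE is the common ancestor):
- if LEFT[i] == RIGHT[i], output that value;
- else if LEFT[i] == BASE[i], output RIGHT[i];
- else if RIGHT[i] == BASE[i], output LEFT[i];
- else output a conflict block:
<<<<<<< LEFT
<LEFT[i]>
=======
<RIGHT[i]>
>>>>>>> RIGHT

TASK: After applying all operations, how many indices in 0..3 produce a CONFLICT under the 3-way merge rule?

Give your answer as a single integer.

Answer: 0

Derivation:
Final LEFT:  [foxtrot, echo, echo, delta]
Final RIGHT: [bravo, alpha, foxtrot, foxtrot]
i=0: L=foxtrot=BASE, R=bravo -> take RIGHT -> bravo
i=1: L=echo, R=alpha=BASE -> take LEFT -> echo
i=2: L=echo, R=foxtrot=BASE -> take LEFT -> echo
i=3: L=delta, R=foxtrot=BASE -> take LEFT -> delta
Conflict count: 0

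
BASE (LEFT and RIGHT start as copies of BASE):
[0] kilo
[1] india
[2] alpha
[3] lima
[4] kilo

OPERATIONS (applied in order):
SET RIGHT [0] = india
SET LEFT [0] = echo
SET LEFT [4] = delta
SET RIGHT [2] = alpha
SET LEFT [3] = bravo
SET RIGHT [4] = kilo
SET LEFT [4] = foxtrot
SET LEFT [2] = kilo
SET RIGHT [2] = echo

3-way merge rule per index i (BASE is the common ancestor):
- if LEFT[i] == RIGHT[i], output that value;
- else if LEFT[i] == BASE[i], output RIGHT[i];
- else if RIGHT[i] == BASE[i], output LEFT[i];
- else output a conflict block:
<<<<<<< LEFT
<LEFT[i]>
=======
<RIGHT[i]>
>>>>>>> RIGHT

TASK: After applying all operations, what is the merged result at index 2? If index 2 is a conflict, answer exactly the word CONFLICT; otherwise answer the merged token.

Final LEFT:  [echo, india, kilo, bravo, foxtrot]
Final RIGHT: [india, india, echo, lima, kilo]
i=0: BASE=kilo L=echo R=india all differ -> CONFLICT
i=1: L=india R=india -> agree -> india
i=2: BASE=alpha L=kilo R=echo all differ -> CONFLICT
i=3: L=bravo, R=lima=BASE -> take LEFT -> bravo
i=4: L=foxtrot, R=kilo=BASE -> take LEFT -> foxtrot
Index 2 -> CONFLICT

Answer: CONFLICT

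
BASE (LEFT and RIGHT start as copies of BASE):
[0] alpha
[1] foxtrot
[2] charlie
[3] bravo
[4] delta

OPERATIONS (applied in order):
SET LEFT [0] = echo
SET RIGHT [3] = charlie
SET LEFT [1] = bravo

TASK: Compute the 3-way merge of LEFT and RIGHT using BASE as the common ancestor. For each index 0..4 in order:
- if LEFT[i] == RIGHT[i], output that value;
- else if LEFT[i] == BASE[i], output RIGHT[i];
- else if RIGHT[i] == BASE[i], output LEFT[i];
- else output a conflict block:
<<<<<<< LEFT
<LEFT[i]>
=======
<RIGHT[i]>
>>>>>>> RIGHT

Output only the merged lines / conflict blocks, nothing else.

Answer: echo
bravo
charlie
charlie
delta

Derivation:
Final LEFT:  [echo, bravo, charlie, bravo, delta]
Final RIGHT: [alpha, foxtrot, charlie, charlie, delta]
i=0: L=echo, R=alpha=BASE -> take LEFT -> echo
i=1: L=bravo, R=foxtrot=BASE -> take LEFT -> bravo
i=2: L=charlie R=charlie -> agree -> charlie
i=3: L=bravo=BASE, R=charlie -> take RIGHT -> charlie
i=4: L=delta R=delta -> agree -> delta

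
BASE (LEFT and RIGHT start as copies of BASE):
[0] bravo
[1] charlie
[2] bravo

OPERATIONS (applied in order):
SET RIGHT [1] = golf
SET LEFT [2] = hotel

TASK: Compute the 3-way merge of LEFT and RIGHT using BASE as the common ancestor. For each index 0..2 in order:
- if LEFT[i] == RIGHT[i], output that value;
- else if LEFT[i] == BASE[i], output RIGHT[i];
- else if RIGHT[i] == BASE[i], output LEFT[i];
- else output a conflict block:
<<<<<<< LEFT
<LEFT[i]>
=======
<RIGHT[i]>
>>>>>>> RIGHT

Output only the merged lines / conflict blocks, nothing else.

Answer: bravo
golf
hotel

Derivation:
Final LEFT:  [bravo, charlie, hotel]
Final RIGHT: [bravo, golf, bravo]
i=0: L=bravo R=bravo -> agree -> bravo
i=1: L=charlie=BASE, R=golf -> take RIGHT -> golf
i=2: L=hotel, R=bravo=BASE -> take LEFT -> hotel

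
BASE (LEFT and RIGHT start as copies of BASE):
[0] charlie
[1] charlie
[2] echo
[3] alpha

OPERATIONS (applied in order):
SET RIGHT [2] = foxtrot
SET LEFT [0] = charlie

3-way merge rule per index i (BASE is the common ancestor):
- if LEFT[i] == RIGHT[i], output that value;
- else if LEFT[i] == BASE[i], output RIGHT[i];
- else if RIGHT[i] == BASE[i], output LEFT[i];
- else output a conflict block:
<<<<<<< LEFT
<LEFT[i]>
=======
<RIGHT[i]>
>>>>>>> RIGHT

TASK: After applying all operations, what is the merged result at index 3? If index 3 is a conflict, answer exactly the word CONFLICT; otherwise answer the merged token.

Answer: alpha

Derivation:
Final LEFT:  [charlie, charlie, echo, alpha]
Final RIGHT: [charlie, charlie, foxtrot, alpha]
i=0: L=charlie R=charlie -> agree -> charlie
i=1: L=charlie R=charlie -> agree -> charlie
i=2: L=echo=BASE, R=foxtrot -> take RIGHT -> foxtrot
i=3: L=alpha R=alpha -> agree -> alpha
Index 3 -> alpha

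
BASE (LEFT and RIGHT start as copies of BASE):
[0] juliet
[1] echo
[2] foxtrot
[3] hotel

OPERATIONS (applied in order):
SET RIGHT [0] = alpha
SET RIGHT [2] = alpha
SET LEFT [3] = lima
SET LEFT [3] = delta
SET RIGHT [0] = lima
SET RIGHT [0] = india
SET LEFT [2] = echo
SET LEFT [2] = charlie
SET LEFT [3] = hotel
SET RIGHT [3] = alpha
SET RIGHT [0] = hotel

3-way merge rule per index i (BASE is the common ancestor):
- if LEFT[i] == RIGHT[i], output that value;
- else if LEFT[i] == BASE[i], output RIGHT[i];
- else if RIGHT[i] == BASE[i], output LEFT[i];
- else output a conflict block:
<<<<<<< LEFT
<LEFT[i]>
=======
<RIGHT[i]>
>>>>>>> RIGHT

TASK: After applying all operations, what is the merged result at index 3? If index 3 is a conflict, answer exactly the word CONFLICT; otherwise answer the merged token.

Answer: alpha

Derivation:
Final LEFT:  [juliet, echo, charlie, hotel]
Final RIGHT: [hotel, echo, alpha, alpha]
i=0: L=juliet=BASE, R=hotel -> take RIGHT -> hotel
i=1: L=echo R=echo -> agree -> echo
i=2: BASE=foxtrot L=charlie R=alpha all differ -> CONFLICT
i=3: L=hotel=BASE, R=alpha -> take RIGHT -> alpha
Index 3 -> alpha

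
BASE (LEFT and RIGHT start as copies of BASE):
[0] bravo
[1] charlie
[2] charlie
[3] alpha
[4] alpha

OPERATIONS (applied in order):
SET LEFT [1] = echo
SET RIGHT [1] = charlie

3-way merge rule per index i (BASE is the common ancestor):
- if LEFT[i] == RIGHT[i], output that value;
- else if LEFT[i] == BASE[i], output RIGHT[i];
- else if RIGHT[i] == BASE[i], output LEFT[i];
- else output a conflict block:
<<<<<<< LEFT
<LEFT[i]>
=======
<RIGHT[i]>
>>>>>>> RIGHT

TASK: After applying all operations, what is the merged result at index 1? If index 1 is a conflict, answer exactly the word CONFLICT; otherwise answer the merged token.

Final LEFT:  [bravo, echo, charlie, alpha, alpha]
Final RIGHT: [bravo, charlie, charlie, alpha, alpha]
i=0: L=bravo R=bravo -> agree -> bravo
i=1: L=echo, R=charlie=BASE -> take LEFT -> echo
i=2: L=charlie R=charlie -> agree -> charlie
i=3: L=alpha R=alpha -> agree -> alpha
i=4: L=alpha R=alpha -> agree -> alpha
Index 1 -> echo

Answer: echo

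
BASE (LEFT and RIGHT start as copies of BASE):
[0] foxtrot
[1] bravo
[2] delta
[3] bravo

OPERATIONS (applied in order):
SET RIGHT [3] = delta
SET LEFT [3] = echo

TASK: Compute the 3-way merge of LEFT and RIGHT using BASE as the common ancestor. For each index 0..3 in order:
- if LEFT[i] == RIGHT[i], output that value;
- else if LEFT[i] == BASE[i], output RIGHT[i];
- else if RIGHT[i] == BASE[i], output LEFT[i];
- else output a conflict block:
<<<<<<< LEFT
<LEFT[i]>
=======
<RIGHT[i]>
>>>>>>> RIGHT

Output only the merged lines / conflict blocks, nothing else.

Answer: foxtrot
bravo
delta
<<<<<<< LEFT
echo
=======
delta
>>>>>>> RIGHT

Derivation:
Final LEFT:  [foxtrot, bravo, delta, echo]
Final RIGHT: [foxtrot, bravo, delta, delta]
i=0: L=foxtrot R=foxtrot -> agree -> foxtrot
i=1: L=bravo R=bravo -> agree -> bravo
i=2: L=delta R=delta -> agree -> delta
i=3: BASE=bravo L=echo R=delta all differ -> CONFLICT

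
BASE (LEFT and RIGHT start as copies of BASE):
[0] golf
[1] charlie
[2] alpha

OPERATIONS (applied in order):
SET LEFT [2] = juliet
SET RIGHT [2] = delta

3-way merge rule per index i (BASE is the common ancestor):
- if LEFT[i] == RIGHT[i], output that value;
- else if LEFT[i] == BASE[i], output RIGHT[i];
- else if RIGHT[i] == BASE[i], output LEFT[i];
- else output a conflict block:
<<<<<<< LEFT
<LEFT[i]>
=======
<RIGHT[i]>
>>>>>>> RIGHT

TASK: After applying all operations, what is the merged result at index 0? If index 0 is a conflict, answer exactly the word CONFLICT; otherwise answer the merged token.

Final LEFT:  [golf, charlie, juliet]
Final RIGHT: [golf, charlie, delta]
i=0: L=golf R=golf -> agree -> golf
i=1: L=charlie R=charlie -> agree -> charlie
i=2: BASE=alpha L=juliet R=delta all differ -> CONFLICT
Index 0 -> golf

Answer: golf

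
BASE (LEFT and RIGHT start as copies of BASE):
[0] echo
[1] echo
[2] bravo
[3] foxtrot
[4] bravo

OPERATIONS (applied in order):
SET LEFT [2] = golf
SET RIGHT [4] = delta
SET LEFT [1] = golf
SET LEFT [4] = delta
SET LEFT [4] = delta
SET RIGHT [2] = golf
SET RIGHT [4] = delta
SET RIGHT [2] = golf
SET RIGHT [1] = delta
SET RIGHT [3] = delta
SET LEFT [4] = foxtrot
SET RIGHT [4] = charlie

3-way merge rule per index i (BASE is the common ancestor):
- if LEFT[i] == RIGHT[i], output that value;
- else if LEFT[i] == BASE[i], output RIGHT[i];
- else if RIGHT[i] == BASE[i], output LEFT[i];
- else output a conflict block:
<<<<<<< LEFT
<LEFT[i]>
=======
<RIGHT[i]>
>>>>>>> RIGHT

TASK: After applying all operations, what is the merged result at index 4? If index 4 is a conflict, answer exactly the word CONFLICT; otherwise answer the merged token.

Answer: CONFLICT

Derivation:
Final LEFT:  [echo, golf, golf, foxtrot, foxtrot]
Final RIGHT: [echo, delta, golf, delta, charlie]
i=0: L=echo R=echo -> agree -> echo
i=1: BASE=echo L=golf R=delta all differ -> CONFLICT
i=2: L=golf R=golf -> agree -> golf
i=3: L=foxtrot=BASE, R=delta -> take RIGHT -> delta
i=4: BASE=bravo L=foxtrot R=charlie all differ -> CONFLICT
Index 4 -> CONFLICT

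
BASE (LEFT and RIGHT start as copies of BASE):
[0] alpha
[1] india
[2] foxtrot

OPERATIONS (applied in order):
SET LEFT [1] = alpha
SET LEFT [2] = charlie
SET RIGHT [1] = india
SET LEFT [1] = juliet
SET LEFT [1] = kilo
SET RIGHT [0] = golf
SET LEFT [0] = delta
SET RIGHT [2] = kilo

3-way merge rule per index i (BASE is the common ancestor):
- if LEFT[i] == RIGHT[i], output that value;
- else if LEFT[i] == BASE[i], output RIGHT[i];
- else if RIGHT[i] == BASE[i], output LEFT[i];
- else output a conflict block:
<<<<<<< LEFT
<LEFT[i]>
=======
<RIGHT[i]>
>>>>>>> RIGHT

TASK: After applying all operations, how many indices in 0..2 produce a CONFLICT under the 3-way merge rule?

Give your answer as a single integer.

Final LEFT:  [delta, kilo, charlie]
Final RIGHT: [golf, india, kilo]
i=0: BASE=alpha L=delta R=golf all differ -> CONFLICT
i=1: L=kilo, R=india=BASE -> take LEFT -> kilo
i=2: BASE=foxtrot L=charlie R=kilo all differ -> CONFLICT
Conflict count: 2

Answer: 2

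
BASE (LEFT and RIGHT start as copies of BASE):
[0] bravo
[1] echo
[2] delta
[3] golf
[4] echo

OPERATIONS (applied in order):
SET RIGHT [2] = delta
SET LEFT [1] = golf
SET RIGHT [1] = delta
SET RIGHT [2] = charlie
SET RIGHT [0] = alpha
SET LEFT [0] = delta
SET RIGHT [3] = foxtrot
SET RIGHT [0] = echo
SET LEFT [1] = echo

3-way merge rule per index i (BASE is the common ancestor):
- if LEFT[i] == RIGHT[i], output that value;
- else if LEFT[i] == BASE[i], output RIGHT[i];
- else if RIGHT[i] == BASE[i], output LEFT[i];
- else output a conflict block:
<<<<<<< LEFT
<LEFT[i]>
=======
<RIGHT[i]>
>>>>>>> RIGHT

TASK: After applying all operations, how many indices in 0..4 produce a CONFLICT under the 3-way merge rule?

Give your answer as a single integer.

Final LEFT:  [delta, echo, delta, golf, echo]
Final RIGHT: [echo, delta, charlie, foxtrot, echo]
i=0: BASE=bravo L=delta R=echo all differ -> CONFLICT
i=1: L=echo=BASE, R=delta -> take RIGHT -> delta
i=2: L=delta=BASE, R=charlie -> take RIGHT -> charlie
i=3: L=golf=BASE, R=foxtrot -> take RIGHT -> foxtrot
i=4: L=echo R=echo -> agree -> echo
Conflict count: 1

Answer: 1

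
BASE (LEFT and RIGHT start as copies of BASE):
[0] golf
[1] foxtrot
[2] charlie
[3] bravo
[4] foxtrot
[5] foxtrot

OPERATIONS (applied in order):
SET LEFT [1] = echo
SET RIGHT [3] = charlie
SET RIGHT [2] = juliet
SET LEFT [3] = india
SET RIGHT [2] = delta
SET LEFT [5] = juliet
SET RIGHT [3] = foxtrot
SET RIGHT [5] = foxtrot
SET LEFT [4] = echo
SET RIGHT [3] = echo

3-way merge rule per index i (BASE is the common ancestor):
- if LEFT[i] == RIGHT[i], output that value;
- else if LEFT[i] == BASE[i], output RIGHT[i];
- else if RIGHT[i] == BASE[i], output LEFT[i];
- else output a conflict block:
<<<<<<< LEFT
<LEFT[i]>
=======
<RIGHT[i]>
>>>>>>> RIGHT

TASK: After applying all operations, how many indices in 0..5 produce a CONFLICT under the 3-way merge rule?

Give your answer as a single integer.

Final LEFT:  [golf, echo, charlie, india, echo, juliet]
Final RIGHT: [golf, foxtrot, delta, echo, foxtrot, foxtrot]
i=0: L=golf R=golf -> agree -> golf
i=1: L=echo, R=foxtrot=BASE -> take LEFT -> echo
i=2: L=charlie=BASE, R=delta -> take RIGHT -> delta
i=3: BASE=bravo L=india R=echo all differ -> CONFLICT
i=4: L=echo, R=foxtrot=BASE -> take LEFT -> echo
i=5: L=juliet, R=foxtrot=BASE -> take LEFT -> juliet
Conflict count: 1

Answer: 1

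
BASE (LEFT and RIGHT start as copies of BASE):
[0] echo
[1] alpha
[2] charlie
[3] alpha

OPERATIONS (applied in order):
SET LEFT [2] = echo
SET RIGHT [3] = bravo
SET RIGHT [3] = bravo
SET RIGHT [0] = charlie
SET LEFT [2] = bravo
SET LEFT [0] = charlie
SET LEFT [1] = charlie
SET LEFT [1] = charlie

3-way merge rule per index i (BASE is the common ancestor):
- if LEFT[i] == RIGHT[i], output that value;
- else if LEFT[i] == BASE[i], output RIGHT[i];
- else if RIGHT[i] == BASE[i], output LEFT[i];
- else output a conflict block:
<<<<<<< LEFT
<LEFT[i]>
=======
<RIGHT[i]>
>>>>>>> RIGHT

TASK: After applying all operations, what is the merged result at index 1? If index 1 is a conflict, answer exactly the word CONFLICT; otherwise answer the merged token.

Final LEFT:  [charlie, charlie, bravo, alpha]
Final RIGHT: [charlie, alpha, charlie, bravo]
i=0: L=charlie R=charlie -> agree -> charlie
i=1: L=charlie, R=alpha=BASE -> take LEFT -> charlie
i=2: L=bravo, R=charlie=BASE -> take LEFT -> bravo
i=3: L=alpha=BASE, R=bravo -> take RIGHT -> bravo
Index 1 -> charlie

Answer: charlie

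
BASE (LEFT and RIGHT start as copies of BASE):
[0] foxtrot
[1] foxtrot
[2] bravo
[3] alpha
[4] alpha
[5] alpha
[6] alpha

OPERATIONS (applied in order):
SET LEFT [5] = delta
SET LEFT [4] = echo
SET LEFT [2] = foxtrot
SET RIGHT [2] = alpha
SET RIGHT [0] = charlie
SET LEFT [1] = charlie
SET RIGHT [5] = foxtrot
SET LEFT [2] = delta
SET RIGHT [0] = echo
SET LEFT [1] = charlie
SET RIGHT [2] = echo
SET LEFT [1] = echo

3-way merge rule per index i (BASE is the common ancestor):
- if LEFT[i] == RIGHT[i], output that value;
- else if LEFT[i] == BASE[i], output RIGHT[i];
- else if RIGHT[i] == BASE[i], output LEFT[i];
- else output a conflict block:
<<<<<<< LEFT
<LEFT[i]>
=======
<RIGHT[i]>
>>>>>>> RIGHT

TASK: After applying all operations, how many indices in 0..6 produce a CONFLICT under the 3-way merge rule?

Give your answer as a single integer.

Answer: 2

Derivation:
Final LEFT:  [foxtrot, echo, delta, alpha, echo, delta, alpha]
Final RIGHT: [echo, foxtrot, echo, alpha, alpha, foxtrot, alpha]
i=0: L=foxtrot=BASE, R=echo -> take RIGHT -> echo
i=1: L=echo, R=foxtrot=BASE -> take LEFT -> echo
i=2: BASE=bravo L=delta R=echo all differ -> CONFLICT
i=3: L=alpha R=alpha -> agree -> alpha
i=4: L=echo, R=alpha=BASE -> take LEFT -> echo
i=5: BASE=alpha L=delta R=foxtrot all differ -> CONFLICT
i=6: L=alpha R=alpha -> agree -> alpha
Conflict count: 2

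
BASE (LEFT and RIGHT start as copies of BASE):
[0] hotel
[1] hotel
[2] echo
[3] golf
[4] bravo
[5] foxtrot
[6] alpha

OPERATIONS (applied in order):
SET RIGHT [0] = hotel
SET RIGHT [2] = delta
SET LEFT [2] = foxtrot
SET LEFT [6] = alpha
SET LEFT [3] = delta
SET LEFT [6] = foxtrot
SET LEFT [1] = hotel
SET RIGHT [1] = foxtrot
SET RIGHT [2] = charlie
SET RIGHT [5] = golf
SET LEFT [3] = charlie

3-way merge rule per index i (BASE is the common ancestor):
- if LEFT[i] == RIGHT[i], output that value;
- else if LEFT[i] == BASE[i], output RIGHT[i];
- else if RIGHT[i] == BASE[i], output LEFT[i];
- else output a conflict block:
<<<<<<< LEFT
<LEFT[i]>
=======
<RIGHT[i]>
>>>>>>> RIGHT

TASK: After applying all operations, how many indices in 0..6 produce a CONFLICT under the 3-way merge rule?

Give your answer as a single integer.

Answer: 1

Derivation:
Final LEFT:  [hotel, hotel, foxtrot, charlie, bravo, foxtrot, foxtrot]
Final RIGHT: [hotel, foxtrot, charlie, golf, bravo, golf, alpha]
i=0: L=hotel R=hotel -> agree -> hotel
i=1: L=hotel=BASE, R=foxtrot -> take RIGHT -> foxtrot
i=2: BASE=echo L=foxtrot R=charlie all differ -> CONFLICT
i=3: L=charlie, R=golf=BASE -> take LEFT -> charlie
i=4: L=bravo R=bravo -> agree -> bravo
i=5: L=foxtrot=BASE, R=golf -> take RIGHT -> golf
i=6: L=foxtrot, R=alpha=BASE -> take LEFT -> foxtrot
Conflict count: 1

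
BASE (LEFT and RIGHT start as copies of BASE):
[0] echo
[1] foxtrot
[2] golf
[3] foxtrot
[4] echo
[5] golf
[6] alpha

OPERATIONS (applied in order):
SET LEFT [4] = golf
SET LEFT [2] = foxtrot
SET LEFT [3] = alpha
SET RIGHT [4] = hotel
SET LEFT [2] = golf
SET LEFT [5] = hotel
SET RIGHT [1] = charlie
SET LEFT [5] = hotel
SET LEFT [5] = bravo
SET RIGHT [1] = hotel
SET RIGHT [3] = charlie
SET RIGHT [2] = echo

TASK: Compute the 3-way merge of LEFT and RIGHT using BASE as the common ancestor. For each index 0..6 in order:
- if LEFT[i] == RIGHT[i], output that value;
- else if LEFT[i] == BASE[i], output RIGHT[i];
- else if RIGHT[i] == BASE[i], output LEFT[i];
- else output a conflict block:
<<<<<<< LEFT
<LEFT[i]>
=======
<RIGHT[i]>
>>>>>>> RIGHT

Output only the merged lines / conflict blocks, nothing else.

Answer: echo
hotel
echo
<<<<<<< LEFT
alpha
=======
charlie
>>>>>>> RIGHT
<<<<<<< LEFT
golf
=======
hotel
>>>>>>> RIGHT
bravo
alpha

Derivation:
Final LEFT:  [echo, foxtrot, golf, alpha, golf, bravo, alpha]
Final RIGHT: [echo, hotel, echo, charlie, hotel, golf, alpha]
i=0: L=echo R=echo -> agree -> echo
i=1: L=foxtrot=BASE, R=hotel -> take RIGHT -> hotel
i=2: L=golf=BASE, R=echo -> take RIGHT -> echo
i=3: BASE=foxtrot L=alpha R=charlie all differ -> CONFLICT
i=4: BASE=echo L=golf R=hotel all differ -> CONFLICT
i=5: L=bravo, R=golf=BASE -> take LEFT -> bravo
i=6: L=alpha R=alpha -> agree -> alpha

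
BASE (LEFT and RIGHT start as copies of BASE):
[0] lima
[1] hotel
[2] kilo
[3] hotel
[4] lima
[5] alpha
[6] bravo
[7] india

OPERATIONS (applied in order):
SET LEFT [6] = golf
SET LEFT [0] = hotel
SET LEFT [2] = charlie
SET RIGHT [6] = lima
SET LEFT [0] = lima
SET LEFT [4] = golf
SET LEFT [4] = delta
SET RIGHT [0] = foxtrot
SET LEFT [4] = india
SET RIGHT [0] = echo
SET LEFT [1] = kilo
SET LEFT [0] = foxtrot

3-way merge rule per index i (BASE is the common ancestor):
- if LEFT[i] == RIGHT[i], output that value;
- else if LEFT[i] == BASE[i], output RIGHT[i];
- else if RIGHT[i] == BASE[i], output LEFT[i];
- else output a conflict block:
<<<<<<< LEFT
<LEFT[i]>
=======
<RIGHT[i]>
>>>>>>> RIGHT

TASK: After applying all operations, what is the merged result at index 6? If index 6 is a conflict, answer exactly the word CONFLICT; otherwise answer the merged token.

Answer: CONFLICT

Derivation:
Final LEFT:  [foxtrot, kilo, charlie, hotel, india, alpha, golf, india]
Final RIGHT: [echo, hotel, kilo, hotel, lima, alpha, lima, india]
i=0: BASE=lima L=foxtrot R=echo all differ -> CONFLICT
i=1: L=kilo, R=hotel=BASE -> take LEFT -> kilo
i=2: L=charlie, R=kilo=BASE -> take LEFT -> charlie
i=3: L=hotel R=hotel -> agree -> hotel
i=4: L=india, R=lima=BASE -> take LEFT -> india
i=5: L=alpha R=alpha -> agree -> alpha
i=6: BASE=bravo L=golf R=lima all differ -> CONFLICT
i=7: L=india R=india -> agree -> india
Index 6 -> CONFLICT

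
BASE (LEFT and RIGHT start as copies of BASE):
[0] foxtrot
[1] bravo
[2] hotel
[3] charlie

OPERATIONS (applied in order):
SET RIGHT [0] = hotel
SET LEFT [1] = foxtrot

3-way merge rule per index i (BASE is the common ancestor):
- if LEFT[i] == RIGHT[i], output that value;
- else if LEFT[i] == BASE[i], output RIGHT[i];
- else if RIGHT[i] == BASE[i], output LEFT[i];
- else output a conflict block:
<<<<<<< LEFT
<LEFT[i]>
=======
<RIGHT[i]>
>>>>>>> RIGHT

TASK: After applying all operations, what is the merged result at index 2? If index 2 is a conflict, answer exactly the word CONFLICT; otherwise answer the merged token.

Answer: hotel

Derivation:
Final LEFT:  [foxtrot, foxtrot, hotel, charlie]
Final RIGHT: [hotel, bravo, hotel, charlie]
i=0: L=foxtrot=BASE, R=hotel -> take RIGHT -> hotel
i=1: L=foxtrot, R=bravo=BASE -> take LEFT -> foxtrot
i=2: L=hotel R=hotel -> agree -> hotel
i=3: L=charlie R=charlie -> agree -> charlie
Index 2 -> hotel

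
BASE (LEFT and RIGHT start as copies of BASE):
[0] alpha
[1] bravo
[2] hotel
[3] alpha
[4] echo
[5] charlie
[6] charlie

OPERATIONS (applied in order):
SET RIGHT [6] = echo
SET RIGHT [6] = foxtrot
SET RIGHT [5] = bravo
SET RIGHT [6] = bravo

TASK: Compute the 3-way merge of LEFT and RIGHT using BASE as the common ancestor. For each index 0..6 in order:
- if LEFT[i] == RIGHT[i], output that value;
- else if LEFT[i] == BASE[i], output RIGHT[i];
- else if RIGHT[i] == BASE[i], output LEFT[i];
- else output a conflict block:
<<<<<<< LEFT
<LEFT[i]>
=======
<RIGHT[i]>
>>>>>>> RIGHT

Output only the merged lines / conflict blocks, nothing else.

Final LEFT:  [alpha, bravo, hotel, alpha, echo, charlie, charlie]
Final RIGHT: [alpha, bravo, hotel, alpha, echo, bravo, bravo]
i=0: L=alpha R=alpha -> agree -> alpha
i=1: L=bravo R=bravo -> agree -> bravo
i=2: L=hotel R=hotel -> agree -> hotel
i=3: L=alpha R=alpha -> agree -> alpha
i=4: L=echo R=echo -> agree -> echo
i=5: L=charlie=BASE, R=bravo -> take RIGHT -> bravo
i=6: L=charlie=BASE, R=bravo -> take RIGHT -> bravo

Answer: alpha
bravo
hotel
alpha
echo
bravo
bravo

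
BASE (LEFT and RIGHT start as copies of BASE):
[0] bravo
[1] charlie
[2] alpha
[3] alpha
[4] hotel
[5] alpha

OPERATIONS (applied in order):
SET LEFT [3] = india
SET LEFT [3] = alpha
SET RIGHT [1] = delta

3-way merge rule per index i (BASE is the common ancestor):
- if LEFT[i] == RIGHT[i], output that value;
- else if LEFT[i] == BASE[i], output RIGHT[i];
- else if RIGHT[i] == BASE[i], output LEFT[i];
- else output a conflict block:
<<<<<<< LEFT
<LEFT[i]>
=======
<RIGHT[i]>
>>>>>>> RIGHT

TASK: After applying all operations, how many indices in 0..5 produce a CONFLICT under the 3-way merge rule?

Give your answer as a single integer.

Final LEFT:  [bravo, charlie, alpha, alpha, hotel, alpha]
Final RIGHT: [bravo, delta, alpha, alpha, hotel, alpha]
i=0: L=bravo R=bravo -> agree -> bravo
i=1: L=charlie=BASE, R=delta -> take RIGHT -> delta
i=2: L=alpha R=alpha -> agree -> alpha
i=3: L=alpha R=alpha -> agree -> alpha
i=4: L=hotel R=hotel -> agree -> hotel
i=5: L=alpha R=alpha -> agree -> alpha
Conflict count: 0

Answer: 0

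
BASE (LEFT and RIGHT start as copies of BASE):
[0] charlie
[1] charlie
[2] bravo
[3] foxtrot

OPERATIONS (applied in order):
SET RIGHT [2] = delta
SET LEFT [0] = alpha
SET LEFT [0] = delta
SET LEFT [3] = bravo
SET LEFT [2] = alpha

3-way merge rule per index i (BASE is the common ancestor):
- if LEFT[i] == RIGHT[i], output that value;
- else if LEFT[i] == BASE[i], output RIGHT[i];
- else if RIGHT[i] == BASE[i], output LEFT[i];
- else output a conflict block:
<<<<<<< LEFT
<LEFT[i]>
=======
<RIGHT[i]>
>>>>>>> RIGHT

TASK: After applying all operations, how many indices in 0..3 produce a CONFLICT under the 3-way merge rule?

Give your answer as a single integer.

Answer: 1

Derivation:
Final LEFT:  [delta, charlie, alpha, bravo]
Final RIGHT: [charlie, charlie, delta, foxtrot]
i=0: L=delta, R=charlie=BASE -> take LEFT -> delta
i=1: L=charlie R=charlie -> agree -> charlie
i=2: BASE=bravo L=alpha R=delta all differ -> CONFLICT
i=3: L=bravo, R=foxtrot=BASE -> take LEFT -> bravo
Conflict count: 1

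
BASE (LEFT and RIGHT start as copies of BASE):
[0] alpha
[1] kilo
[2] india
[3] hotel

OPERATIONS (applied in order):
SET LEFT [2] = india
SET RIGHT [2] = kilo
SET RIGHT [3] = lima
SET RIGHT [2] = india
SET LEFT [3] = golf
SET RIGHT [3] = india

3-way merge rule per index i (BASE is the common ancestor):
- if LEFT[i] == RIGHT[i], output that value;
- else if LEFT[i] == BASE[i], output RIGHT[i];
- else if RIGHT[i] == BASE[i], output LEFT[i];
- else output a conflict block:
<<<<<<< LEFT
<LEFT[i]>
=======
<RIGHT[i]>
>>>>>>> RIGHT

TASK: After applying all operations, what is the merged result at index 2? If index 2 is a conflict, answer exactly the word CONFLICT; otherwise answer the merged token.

Answer: india

Derivation:
Final LEFT:  [alpha, kilo, india, golf]
Final RIGHT: [alpha, kilo, india, india]
i=0: L=alpha R=alpha -> agree -> alpha
i=1: L=kilo R=kilo -> agree -> kilo
i=2: L=india R=india -> agree -> india
i=3: BASE=hotel L=golf R=india all differ -> CONFLICT
Index 2 -> india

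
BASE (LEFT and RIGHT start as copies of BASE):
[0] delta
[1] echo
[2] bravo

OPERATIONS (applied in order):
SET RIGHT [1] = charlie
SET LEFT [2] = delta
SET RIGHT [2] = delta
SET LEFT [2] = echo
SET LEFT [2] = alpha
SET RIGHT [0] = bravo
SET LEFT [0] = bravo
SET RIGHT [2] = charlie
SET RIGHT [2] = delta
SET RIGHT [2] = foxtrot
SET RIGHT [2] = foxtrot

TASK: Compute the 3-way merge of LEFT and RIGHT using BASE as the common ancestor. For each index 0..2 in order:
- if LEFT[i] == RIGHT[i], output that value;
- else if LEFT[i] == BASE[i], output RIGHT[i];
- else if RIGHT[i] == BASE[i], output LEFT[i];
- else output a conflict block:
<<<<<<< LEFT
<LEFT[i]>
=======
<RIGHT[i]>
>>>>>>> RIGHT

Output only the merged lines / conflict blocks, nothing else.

Answer: bravo
charlie
<<<<<<< LEFT
alpha
=======
foxtrot
>>>>>>> RIGHT

Derivation:
Final LEFT:  [bravo, echo, alpha]
Final RIGHT: [bravo, charlie, foxtrot]
i=0: L=bravo R=bravo -> agree -> bravo
i=1: L=echo=BASE, R=charlie -> take RIGHT -> charlie
i=2: BASE=bravo L=alpha R=foxtrot all differ -> CONFLICT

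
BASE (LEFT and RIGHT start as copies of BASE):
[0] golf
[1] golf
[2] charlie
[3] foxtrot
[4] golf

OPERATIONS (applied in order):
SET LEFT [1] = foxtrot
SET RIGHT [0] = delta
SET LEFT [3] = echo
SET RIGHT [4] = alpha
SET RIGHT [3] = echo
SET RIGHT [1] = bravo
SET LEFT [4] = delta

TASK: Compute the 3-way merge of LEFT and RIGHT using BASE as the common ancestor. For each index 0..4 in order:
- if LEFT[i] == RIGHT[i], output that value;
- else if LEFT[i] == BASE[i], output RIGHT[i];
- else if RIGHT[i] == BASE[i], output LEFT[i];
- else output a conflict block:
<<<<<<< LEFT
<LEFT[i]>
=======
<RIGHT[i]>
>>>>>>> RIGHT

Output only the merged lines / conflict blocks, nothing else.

Final LEFT:  [golf, foxtrot, charlie, echo, delta]
Final RIGHT: [delta, bravo, charlie, echo, alpha]
i=0: L=golf=BASE, R=delta -> take RIGHT -> delta
i=1: BASE=golf L=foxtrot R=bravo all differ -> CONFLICT
i=2: L=charlie R=charlie -> agree -> charlie
i=3: L=echo R=echo -> agree -> echo
i=4: BASE=golf L=delta R=alpha all differ -> CONFLICT

Answer: delta
<<<<<<< LEFT
foxtrot
=======
bravo
>>>>>>> RIGHT
charlie
echo
<<<<<<< LEFT
delta
=======
alpha
>>>>>>> RIGHT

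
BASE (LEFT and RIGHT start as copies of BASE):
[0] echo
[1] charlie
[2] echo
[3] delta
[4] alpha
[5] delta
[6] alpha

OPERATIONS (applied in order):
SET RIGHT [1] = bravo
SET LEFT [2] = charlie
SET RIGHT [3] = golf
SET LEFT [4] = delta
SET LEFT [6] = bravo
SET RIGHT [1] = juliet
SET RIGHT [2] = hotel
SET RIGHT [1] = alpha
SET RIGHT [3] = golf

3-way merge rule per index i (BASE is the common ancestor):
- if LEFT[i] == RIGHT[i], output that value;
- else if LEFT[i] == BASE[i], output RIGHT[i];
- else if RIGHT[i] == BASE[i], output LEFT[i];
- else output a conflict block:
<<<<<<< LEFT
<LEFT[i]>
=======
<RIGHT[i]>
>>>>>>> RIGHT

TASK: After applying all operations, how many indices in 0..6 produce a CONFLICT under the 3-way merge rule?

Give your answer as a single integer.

Final LEFT:  [echo, charlie, charlie, delta, delta, delta, bravo]
Final RIGHT: [echo, alpha, hotel, golf, alpha, delta, alpha]
i=0: L=echo R=echo -> agree -> echo
i=1: L=charlie=BASE, R=alpha -> take RIGHT -> alpha
i=2: BASE=echo L=charlie R=hotel all differ -> CONFLICT
i=3: L=delta=BASE, R=golf -> take RIGHT -> golf
i=4: L=delta, R=alpha=BASE -> take LEFT -> delta
i=5: L=delta R=delta -> agree -> delta
i=6: L=bravo, R=alpha=BASE -> take LEFT -> bravo
Conflict count: 1

Answer: 1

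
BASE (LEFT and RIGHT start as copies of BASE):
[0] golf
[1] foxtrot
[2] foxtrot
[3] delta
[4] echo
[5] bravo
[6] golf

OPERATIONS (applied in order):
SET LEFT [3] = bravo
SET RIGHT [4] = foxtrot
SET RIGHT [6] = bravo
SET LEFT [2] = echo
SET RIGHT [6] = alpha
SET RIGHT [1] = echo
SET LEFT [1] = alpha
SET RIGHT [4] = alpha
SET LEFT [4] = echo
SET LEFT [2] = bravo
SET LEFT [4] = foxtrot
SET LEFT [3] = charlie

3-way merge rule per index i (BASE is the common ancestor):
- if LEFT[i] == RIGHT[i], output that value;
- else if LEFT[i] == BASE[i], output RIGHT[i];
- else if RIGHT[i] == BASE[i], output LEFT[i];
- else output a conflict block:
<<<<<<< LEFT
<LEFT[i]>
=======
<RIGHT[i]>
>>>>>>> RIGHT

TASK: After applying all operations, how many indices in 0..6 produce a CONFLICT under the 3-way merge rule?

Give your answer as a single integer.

Final LEFT:  [golf, alpha, bravo, charlie, foxtrot, bravo, golf]
Final RIGHT: [golf, echo, foxtrot, delta, alpha, bravo, alpha]
i=0: L=golf R=golf -> agree -> golf
i=1: BASE=foxtrot L=alpha R=echo all differ -> CONFLICT
i=2: L=bravo, R=foxtrot=BASE -> take LEFT -> bravo
i=3: L=charlie, R=delta=BASE -> take LEFT -> charlie
i=4: BASE=echo L=foxtrot R=alpha all differ -> CONFLICT
i=5: L=bravo R=bravo -> agree -> bravo
i=6: L=golf=BASE, R=alpha -> take RIGHT -> alpha
Conflict count: 2

Answer: 2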